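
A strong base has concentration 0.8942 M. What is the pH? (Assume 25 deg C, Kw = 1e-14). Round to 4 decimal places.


A strong base dissociates completely, so [OH-] equals the given concentration.
pOH = -log10([OH-]) = -log10(0.8942) = 0.048565
pH = 14 - pOH = 14 - 0.048565
pH = 13.951435, rounded to 4 dp:

13.9514


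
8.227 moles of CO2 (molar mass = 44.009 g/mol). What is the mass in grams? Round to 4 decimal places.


mass = n * M
mass = 8.227 * 44.009
mass = 362.062043 g, rounded to 4 dp:

362.0620 g


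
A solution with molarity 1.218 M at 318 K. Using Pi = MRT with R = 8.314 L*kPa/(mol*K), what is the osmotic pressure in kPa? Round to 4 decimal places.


Osmotic pressure (van't Hoff): Pi = M*R*T.
RT = 8.314 * 318 = 2643.852
Pi = 1.218 * 2643.852
Pi = 3220.211736 kPa, rounded to 4 dp:

3220.2117 kPa


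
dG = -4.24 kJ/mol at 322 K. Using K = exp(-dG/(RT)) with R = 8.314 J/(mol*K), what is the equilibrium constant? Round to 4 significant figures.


dG is in kJ/mol; multiply by 1000 to match R in J/(mol*K).
RT = 8.314 * 322 = 2677.108 J/mol
exponent = -dG*1000 / (RT) = -(-4.24*1000) / 2677.108 = 1.58379864
K = exp(1.58379864)
K = 4.8734331, rounded to 4 significant figures:

4.873


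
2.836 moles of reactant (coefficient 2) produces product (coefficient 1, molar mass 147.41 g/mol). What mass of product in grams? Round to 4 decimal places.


Use the coefficient ratio to convert reactant moles to product moles, then multiply by the product's molar mass.
moles_P = moles_R * (coeff_P / coeff_R) = 2.836 * (1/2) = 1.418
mass_P = moles_P * M_P = 1.418 * 147.41
mass_P = 209.02738 g, rounded to 4 dp:

209.0274 g


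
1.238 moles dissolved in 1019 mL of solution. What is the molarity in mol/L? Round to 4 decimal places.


Convert volume to liters: V_L = V_mL / 1000.
V_L = 1019 / 1000 = 1.019 L
M = n / V_L = 1.238 / 1.019
M = 1.21491658 mol/L, rounded to 4 dp:

1.2149 mol/L


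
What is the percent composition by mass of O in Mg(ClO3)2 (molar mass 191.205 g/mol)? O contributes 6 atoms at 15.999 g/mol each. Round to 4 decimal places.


pct = 100 * (n_elem * M_elem) / M_total
mass_contribution = 6 * 15.999 = 95.994 g/mol
pct = 100 * 95.994 / 191.205
pct = 50.20475406 %, rounded to 4 dp:

50.2048 %


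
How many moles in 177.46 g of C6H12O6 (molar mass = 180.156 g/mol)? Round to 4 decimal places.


n = mass / M
n = 177.46 / 180.156
n = 0.98503519 mol, rounded to 4 dp:

0.9850 mol


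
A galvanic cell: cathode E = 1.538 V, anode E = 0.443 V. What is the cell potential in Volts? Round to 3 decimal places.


Standard cell potential: E_cell = E_cathode - E_anode.
E_cell = 1.538 - (0.443)
E_cell = 1.095 V, rounded to 3 dp:

1.095 V


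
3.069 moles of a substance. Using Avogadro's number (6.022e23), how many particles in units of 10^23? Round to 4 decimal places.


N = n * NA, then divide by 1e23 for the requested units.
N / 1e23 = n * 6.022
N / 1e23 = 3.069 * 6.022
N / 1e23 = 18.481518, rounded to 4 dp:

18.4815


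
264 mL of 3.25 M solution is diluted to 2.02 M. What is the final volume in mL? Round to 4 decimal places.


Dilution: M1*V1 = M2*V2, solve for V2.
V2 = M1*V1 / M2
V2 = 3.25 * 264 / 2.02
V2 = 858.0 / 2.02
V2 = 424.75247525 mL, rounded to 4 dp:

424.7525 mL


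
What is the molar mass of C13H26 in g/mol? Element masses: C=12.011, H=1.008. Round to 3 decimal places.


M = sum(count * atomic_mass) over atoms.
M = 13*12.011 + 26*1.008
M = 156.143 + 26.208
M = 182.351 g/mol, rounded to 3 dp:

182.351 g/mol


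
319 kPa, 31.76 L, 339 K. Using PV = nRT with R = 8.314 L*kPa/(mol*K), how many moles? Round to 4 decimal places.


PV = nRT, solve for n = PV / (RT).
PV = 319 * 31.76 = 10131.44
RT = 8.314 * 339 = 2818.446
n = 10131.44 / 2818.446
n = 3.59469012 mol, rounded to 4 dp:

3.5947 mol


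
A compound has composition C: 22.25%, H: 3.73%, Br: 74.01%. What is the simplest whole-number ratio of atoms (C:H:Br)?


Assume 100 g of compound, divide each mass% by atomic mass to get moles, then normalize by the smallest to get a raw atom ratio.
Moles per 100 g: C: 22.25/12.011 = 1.8525, H: 3.73/1.008 = 3.7004, Br: 74.01/79.904 = 0.9262
Raw ratio (divide by min = 0.9262): C: 2.0, H: 3.995, Br: 1.0
Multiply by 1 to clear fractions: C: 2.0 ~= 2, H: 3.995 ~= 4, Br: 1.0 ~= 1
Reduce by GCD to get the simplest whole-number ratio:

2:4:1


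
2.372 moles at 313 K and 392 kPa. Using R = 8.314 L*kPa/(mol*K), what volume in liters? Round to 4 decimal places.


PV = nRT, solve for V = nRT / P.
nRT = 2.372 * 8.314 * 313 = 6172.6129
V = 6172.6129 / 392
V = 15.74646148 L, rounded to 4 dp:

15.7465 L


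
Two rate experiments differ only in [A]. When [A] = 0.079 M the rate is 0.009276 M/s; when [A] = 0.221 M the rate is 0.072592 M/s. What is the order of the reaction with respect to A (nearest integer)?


Rate is proportional to [A]^n, so rate2/rate1 = ([A]2/[A]1)^n. Take logs to solve for n.
rate2/rate1 = 0.072592 / 0.009276 = 7.8258
[A]2/[A]1 = 0.221 / 0.079 = 2.7975
n = ln(7.8258) / ln(2.7975) = 2.0
Nearest integer order:

2


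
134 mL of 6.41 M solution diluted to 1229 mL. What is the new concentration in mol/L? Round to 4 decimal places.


Dilution: M1*V1 = M2*V2, solve for M2.
M2 = M1*V1 / V2
M2 = 6.41 * 134 / 1229
M2 = 858.94 / 1229
M2 = 0.69889341 mol/L, rounded to 4 dp:

0.6989 mol/L


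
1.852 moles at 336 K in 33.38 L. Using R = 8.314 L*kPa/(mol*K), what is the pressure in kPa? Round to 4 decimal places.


PV = nRT, solve for P = nRT / V.
nRT = 1.852 * 8.314 * 336 = 5173.5694
P = 5173.5694 / 33.38
P = 154.99009587 kPa, rounded to 4 dp:

154.9901 kPa


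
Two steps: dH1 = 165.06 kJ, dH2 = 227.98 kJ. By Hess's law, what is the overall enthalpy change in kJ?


Hess's law: enthalpy is a state function, so add the step enthalpies.
dH_total = dH1 + dH2 = 165.06 + (227.98)
dH_total = 393.04 kJ:

393.04 kJ


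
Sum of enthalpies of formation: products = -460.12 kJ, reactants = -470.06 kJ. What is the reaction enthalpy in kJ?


dH_rxn = sum(dH_f products) - sum(dH_f reactants)
dH_rxn = -460.12 - (-470.06)
dH_rxn = 9.94 kJ:

9.94 kJ


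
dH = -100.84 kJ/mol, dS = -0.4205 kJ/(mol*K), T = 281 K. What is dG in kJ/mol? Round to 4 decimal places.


Gibbs: dG = dH - T*dS (consistent units, dS already in kJ/(mol*K)).
T*dS = 281 * -0.4205 = -118.1605
dG = -100.84 - (-118.1605)
dG = 17.3205 kJ/mol, rounded to 4 dp:

17.3205 kJ/mol


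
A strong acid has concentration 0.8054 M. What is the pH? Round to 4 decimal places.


A strong acid dissociates completely, so [H+] equals the given concentration.
pH = -log10([H+]) = -log10(0.8054)
pH = 0.09398837, rounded to 4 dp:

0.0940


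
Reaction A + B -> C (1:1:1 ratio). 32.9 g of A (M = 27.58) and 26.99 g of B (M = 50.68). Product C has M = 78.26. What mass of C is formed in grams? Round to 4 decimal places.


Find moles of each reactant; the smaller value is the limiting reagent in a 1:1:1 reaction, so moles_C equals moles of the limiter.
n_A = mass_A / M_A = 32.9 / 27.58 = 1.192893 mol
n_B = mass_B / M_B = 26.99 / 50.68 = 0.532557 mol
Limiting reagent: B (smaller), n_limiting = 0.532557 mol
mass_C = n_limiting * M_C = 0.532557 * 78.26
mass_C = 41.67791082 g, rounded to 4 dp:

41.6779 g


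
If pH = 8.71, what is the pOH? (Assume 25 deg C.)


At 25 deg C, pH + pOH = 14.
pOH = 14 - pH = 14 - 8.71
pOH = 5.29:

5.29


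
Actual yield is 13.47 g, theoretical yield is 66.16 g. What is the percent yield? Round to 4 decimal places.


% yield = 100 * actual / theoretical
% yield = 100 * 13.47 / 66.16
% yield = 20.35973398 %, rounded to 4 dp:

20.3597 %


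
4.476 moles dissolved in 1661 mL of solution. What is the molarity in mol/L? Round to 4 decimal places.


Convert volume to liters: V_L = V_mL / 1000.
V_L = 1661 / 1000 = 1.661 L
M = n / V_L = 4.476 / 1.661
M = 2.69476219 mol/L, rounded to 4 dp:

2.6948 mol/L


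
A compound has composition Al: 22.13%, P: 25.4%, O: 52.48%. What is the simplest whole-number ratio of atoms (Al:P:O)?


Assume 100 g of compound, divide each mass% by atomic mass to get moles, then normalize by the smallest to get a raw atom ratio.
Moles per 100 g: Al: 22.13/26.982 = 0.8202, P: 25.4/30.974 = 0.82, O: 52.48/15.999 = 3.2802
Raw ratio (divide by min = 0.82): Al: 1.0, P: 1.0, O: 4.0
Multiply by 1 to clear fractions: Al: 1.0 ~= 1, P: 1.0 ~= 1, O: 4.0 ~= 4
Reduce by GCD to get the simplest whole-number ratio:

1:1:4


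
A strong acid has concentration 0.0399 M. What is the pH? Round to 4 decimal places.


A strong acid dissociates completely, so [H+] equals the given concentration.
pH = -log10([H+]) = -log10(0.0399)
pH = 1.3990271, rounded to 4 dp:

1.3990


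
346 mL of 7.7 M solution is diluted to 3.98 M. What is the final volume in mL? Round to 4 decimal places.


Dilution: M1*V1 = M2*V2, solve for V2.
V2 = M1*V1 / M2
V2 = 7.7 * 346 / 3.98
V2 = 2664.2 / 3.98
V2 = 669.39698492 mL, rounded to 4 dp:

669.3970 mL


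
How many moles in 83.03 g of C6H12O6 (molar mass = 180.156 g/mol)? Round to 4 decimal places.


n = mass / M
n = 83.03 / 180.156
n = 0.46087835 mol, rounded to 4 dp:

0.4609 mol


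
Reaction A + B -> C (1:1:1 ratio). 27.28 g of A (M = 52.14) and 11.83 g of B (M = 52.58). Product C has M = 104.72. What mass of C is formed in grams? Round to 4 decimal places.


Find moles of each reactant; the smaller value is the limiting reagent in a 1:1:1 reaction, so moles_C equals moles of the limiter.
n_A = mass_A / M_A = 27.28 / 52.14 = 0.523207 mol
n_B = mass_B / M_B = 11.83 / 52.58 = 0.22499 mol
Limiting reagent: B (smaller), n_limiting = 0.22499 mol
mass_C = n_limiting * M_C = 0.22499 * 104.72
mass_C = 23.5609528 g, rounded to 4 dp:

23.5610 g


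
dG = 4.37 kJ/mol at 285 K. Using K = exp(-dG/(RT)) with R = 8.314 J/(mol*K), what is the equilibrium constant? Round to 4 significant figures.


dG is in kJ/mol; multiply by 1000 to match R in J/(mol*K).
RT = 8.314 * 285 = 2369.49 J/mol
exponent = -dG*1000 / (RT) = -(4.37*1000) / 2369.49 = -1.84427873
K = exp(-1.84427873)
K = 0.15813934, rounded to 4 significant figures:

0.1581


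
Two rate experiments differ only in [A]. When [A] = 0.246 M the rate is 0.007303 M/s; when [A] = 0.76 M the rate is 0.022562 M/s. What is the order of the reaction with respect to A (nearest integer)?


Rate is proportional to [A]^n, so rate2/rate1 = ([A]2/[A]1)^n. Take logs to solve for n.
rate2/rate1 = 0.022562 / 0.007303 = 3.0894
[A]2/[A]1 = 0.76 / 0.246 = 3.0894
n = ln(3.0894) / ln(3.0894) = 1.0
Nearest integer order:

1


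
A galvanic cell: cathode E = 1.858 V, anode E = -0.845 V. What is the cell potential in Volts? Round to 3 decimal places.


Standard cell potential: E_cell = E_cathode - E_anode.
E_cell = 1.858 - (-0.845)
E_cell = 2.703 V, rounded to 3 dp:

2.703 V


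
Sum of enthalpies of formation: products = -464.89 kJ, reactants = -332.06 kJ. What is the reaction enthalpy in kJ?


dH_rxn = sum(dH_f products) - sum(dH_f reactants)
dH_rxn = -464.89 - (-332.06)
dH_rxn = -132.83 kJ:

-132.83 kJ


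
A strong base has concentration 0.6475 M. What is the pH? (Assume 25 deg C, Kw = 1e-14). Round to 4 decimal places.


A strong base dissociates completely, so [OH-] equals the given concentration.
pOH = -log10([OH-]) = -log10(0.6475) = 0.18876
pH = 14 - pOH = 14 - 0.18876
pH = 13.81124, rounded to 4 dp:

13.8112


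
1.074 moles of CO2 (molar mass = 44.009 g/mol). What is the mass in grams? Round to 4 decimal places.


mass = n * M
mass = 1.074 * 44.009
mass = 47.265666 g, rounded to 4 dp:

47.2657 g


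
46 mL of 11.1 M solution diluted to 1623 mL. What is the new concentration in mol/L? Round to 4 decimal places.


Dilution: M1*V1 = M2*V2, solve for M2.
M2 = M1*V1 / V2
M2 = 11.1 * 46 / 1623
M2 = 510.6 / 1623
M2 = 0.31460259 mol/L, rounded to 4 dp:

0.3146 mol/L


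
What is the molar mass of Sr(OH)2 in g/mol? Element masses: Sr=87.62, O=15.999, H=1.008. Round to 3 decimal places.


M = sum(count * atomic_mass) over atoms.
M = 1*87.62 + 2*15.999 + 2*1.008
M = 87.62 + 31.998 + 2.016
M = 121.634 g/mol, rounded to 3 dp:

121.634 g/mol


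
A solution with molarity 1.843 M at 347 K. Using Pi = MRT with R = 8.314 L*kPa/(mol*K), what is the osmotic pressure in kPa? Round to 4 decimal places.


Osmotic pressure (van't Hoff): Pi = M*R*T.
RT = 8.314 * 347 = 2884.958
Pi = 1.843 * 2884.958
Pi = 5316.977594 kPa, rounded to 4 dp:

5316.9776 kPa


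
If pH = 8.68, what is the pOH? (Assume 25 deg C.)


At 25 deg C, pH + pOH = 14.
pOH = 14 - pH = 14 - 8.68
pOH = 5.32:

5.32


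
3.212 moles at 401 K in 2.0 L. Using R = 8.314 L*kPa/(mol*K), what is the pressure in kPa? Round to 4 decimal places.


PV = nRT, solve for P = nRT / V.
nRT = 3.212 * 8.314 * 401 = 10708.5318
P = 10708.5318 / 2.0
P = 5354.2659 kPa, rounded to 4 dp:

5354.2659 kPa


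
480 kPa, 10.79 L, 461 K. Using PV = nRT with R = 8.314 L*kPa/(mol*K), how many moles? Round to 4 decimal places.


PV = nRT, solve for n = PV / (RT).
PV = 480 * 10.79 = 5179.2
RT = 8.314 * 461 = 3832.754
n = 5179.2 / 3832.754
n = 1.35129987 mol, rounded to 4 dp:

1.3513 mol


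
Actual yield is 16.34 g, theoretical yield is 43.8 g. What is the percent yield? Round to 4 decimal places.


% yield = 100 * actual / theoretical
% yield = 100 * 16.34 / 43.8
% yield = 37.30593607 %, rounded to 4 dp:

37.3059 %


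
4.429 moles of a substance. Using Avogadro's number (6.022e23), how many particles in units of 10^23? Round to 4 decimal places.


N = n * NA, then divide by 1e23 for the requested units.
N / 1e23 = n * 6.022
N / 1e23 = 4.429 * 6.022
N / 1e23 = 26.671438, rounded to 4 dp:

26.6714


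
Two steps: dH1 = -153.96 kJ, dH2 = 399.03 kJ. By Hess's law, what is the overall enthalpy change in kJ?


Hess's law: enthalpy is a state function, so add the step enthalpies.
dH_total = dH1 + dH2 = -153.96 + (399.03)
dH_total = 245.07 kJ:

245.07 kJ


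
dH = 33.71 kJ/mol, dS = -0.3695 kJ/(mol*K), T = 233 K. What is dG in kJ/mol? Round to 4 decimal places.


Gibbs: dG = dH - T*dS (consistent units, dS already in kJ/(mol*K)).
T*dS = 233 * -0.3695 = -86.0935
dG = 33.71 - (-86.0935)
dG = 119.8035 kJ/mol, rounded to 4 dp:

119.8035 kJ/mol


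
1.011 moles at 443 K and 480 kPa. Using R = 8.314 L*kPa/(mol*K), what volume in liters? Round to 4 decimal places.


PV = nRT, solve for V = nRT / P.
nRT = 1.011 * 8.314 * 443 = 3723.6161
V = 3723.6161 / 480
V = 7.75753354 L, rounded to 4 dp:

7.7575 L


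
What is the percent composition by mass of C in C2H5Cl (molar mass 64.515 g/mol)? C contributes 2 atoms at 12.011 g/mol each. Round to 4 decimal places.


pct = 100 * (n_elem * M_elem) / M_total
mass_contribution = 2 * 12.011 = 24.022 g/mol
pct = 100 * 24.022 / 64.515
pct = 37.23475161 %, rounded to 4 dp:

37.2348 %


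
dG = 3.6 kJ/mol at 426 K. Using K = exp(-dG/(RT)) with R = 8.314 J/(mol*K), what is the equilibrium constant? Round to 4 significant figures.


dG is in kJ/mol; multiply by 1000 to match R in J/(mol*K).
RT = 8.314 * 426 = 3541.764 J/mol
exponent = -dG*1000 / (RT) = -(3.6*1000) / 3541.764 = -1.01644265
K = exp(-1.01644265)
K = 0.36187999, rounded to 4 significant figures:

0.3619


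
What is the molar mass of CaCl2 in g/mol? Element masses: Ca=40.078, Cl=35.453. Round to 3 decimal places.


M = sum(count * atomic_mass) over atoms.
M = 1*40.078 + 2*35.453
M = 40.078 + 70.906
M = 110.984 g/mol, rounded to 3 dp:

110.984 g/mol


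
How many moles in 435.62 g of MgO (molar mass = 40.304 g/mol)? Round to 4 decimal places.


n = mass / M
n = 435.62 / 40.304
n = 10.80835649 mol, rounded to 4 dp:

10.8084 mol


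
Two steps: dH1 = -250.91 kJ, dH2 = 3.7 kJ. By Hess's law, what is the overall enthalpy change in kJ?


Hess's law: enthalpy is a state function, so add the step enthalpies.
dH_total = dH1 + dH2 = -250.91 + (3.7)
dH_total = -247.21 kJ:

-247.21 kJ


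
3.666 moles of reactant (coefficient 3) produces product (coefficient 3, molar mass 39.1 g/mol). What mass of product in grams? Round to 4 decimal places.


Use the coefficient ratio to convert reactant moles to product moles, then multiply by the product's molar mass.
moles_P = moles_R * (coeff_P / coeff_R) = 3.666 * (3/3) = 3.666
mass_P = moles_P * M_P = 3.666 * 39.1
mass_P = 143.3406 g, rounded to 4 dp:

143.3406 g


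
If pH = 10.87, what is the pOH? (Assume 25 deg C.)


At 25 deg C, pH + pOH = 14.
pOH = 14 - pH = 14 - 10.87
pOH = 3.13:

3.13


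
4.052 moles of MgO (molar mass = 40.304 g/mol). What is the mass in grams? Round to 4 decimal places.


mass = n * M
mass = 4.052 * 40.304
mass = 163.311808 g, rounded to 4 dp:

163.3118 g


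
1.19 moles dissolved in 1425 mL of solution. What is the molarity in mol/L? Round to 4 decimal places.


Convert volume to liters: V_L = V_mL / 1000.
V_L = 1425 / 1000 = 1.425 L
M = n / V_L = 1.19 / 1.425
M = 0.83508772 mol/L, rounded to 4 dp:

0.8351 mol/L


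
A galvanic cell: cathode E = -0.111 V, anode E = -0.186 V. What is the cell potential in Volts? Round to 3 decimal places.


Standard cell potential: E_cell = E_cathode - E_anode.
E_cell = -0.111 - (-0.186)
E_cell = 0.075 V, rounded to 3 dp:

0.075 V


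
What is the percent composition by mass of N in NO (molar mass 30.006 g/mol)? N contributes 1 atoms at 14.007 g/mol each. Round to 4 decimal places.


pct = 100 * (n_elem * M_elem) / M_total
mass_contribution = 1 * 14.007 = 14.007 g/mol
pct = 100 * 14.007 / 30.006
pct = 46.68066387 %, rounded to 4 dp:

46.6807 %


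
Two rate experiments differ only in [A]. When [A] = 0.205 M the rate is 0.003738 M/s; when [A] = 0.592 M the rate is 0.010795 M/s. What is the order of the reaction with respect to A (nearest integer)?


Rate is proportional to [A]^n, so rate2/rate1 = ([A]2/[A]1)^n. Take logs to solve for n.
rate2/rate1 = 0.010795 / 0.003738 = 2.8879
[A]2/[A]1 = 0.592 / 0.205 = 2.8878
n = ln(2.8879) / ln(2.8878) = 1.0
Nearest integer order:

1


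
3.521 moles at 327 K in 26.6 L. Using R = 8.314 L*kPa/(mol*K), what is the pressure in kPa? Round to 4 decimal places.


PV = nRT, solve for P = nRT / V.
nRT = 3.521 * 8.314 * 327 = 9572.4652
P = 9572.4652 / 26.6
P = 359.86711278 kPa, rounded to 4 dp:

359.8671 kPa


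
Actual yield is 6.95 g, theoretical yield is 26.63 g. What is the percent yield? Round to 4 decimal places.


% yield = 100 * actual / theoretical
% yield = 100 * 6.95 / 26.63
% yield = 26.09838528 %, rounded to 4 dp:

26.0984 %


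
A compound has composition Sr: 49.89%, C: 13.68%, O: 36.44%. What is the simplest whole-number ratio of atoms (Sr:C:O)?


Assume 100 g of compound, divide each mass% by atomic mass to get moles, then normalize by the smallest to get a raw atom ratio.
Moles per 100 g: Sr: 49.89/87.62 = 0.5694, C: 13.68/12.011 = 1.139, O: 36.44/15.999 = 2.2776
Raw ratio (divide by min = 0.5694): Sr: 1.0, C: 2.0, O: 4.0
Multiply by 1 to clear fractions: Sr: 1.0 ~= 1, C: 2.0 ~= 2, O: 4.0 ~= 4
Reduce by GCD to get the simplest whole-number ratio:

1:2:4


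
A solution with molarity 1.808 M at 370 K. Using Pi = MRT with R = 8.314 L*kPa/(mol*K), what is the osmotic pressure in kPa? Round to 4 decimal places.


Osmotic pressure (van't Hoff): Pi = M*R*T.
RT = 8.314 * 370 = 3076.18
Pi = 1.808 * 3076.18
Pi = 5561.73344 kPa, rounded to 4 dp:

5561.7334 kPa


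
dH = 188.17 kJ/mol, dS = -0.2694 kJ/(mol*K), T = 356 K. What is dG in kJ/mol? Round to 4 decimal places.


Gibbs: dG = dH - T*dS (consistent units, dS already in kJ/(mol*K)).
T*dS = 356 * -0.2694 = -95.9064
dG = 188.17 - (-95.9064)
dG = 284.0764 kJ/mol, rounded to 4 dp:

284.0764 kJ/mol


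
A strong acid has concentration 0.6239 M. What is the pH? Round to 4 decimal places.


A strong acid dissociates completely, so [H+] equals the given concentration.
pH = -log10([H+]) = -log10(0.6239)
pH = 0.20488501, rounded to 4 dp:

0.2049


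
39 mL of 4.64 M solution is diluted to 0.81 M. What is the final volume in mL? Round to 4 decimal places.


Dilution: M1*V1 = M2*V2, solve for V2.
V2 = M1*V1 / M2
V2 = 4.64 * 39 / 0.81
V2 = 180.96 / 0.81
V2 = 223.40740741 mL, rounded to 4 dp:

223.4074 mL


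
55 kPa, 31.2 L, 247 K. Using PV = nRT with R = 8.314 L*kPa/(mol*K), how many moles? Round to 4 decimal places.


PV = nRT, solve for n = PV / (RT).
PV = 55 * 31.2 = 1716.0
RT = 8.314 * 247 = 2053.558
n = 1716.0 / 2053.558
n = 0.83562286 mol, rounded to 4 dp:

0.8356 mol


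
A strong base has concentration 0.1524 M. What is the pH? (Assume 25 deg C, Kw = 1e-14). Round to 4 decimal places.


A strong base dissociates completely, so [OH-] equals the given concentration.
pOH = -log10([OH-]) = -log10(0.1524) = 0.817015
pH = 14 - pOH = 14 - 0.817015
pH = 13.182985, rounded to 4 dp:

13.1830


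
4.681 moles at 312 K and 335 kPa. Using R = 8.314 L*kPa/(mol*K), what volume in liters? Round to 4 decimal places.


PV = nRT, solve for V = nRT / P.
nRT = 4.681 * 8.314 * 312 = 12142.3642
V = 12142.3642 / 335
V = 36.24586328 L, rounded to 4 dp:

36.2459 L


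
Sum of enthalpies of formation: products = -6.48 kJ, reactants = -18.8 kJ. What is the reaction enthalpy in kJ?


dH_rxn = sum(dH_f products) - sum(dH_f reactants)
dH_rxn = -6.48 - (-18.8)
dH_rxn = 12.32 kJ:

12.32 kJ


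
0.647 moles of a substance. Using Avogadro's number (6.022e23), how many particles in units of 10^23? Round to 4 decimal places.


N = n * NA, then divide by 1e23 for the requested units.
N / 1e23 = n * 6.022
N / 1e23 = 0.647 * 6.022
N / 1e23 = 3.896234, rounded to 4 dp:

3.8962


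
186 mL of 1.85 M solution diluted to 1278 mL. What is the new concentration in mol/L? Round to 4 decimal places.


Dilution: M1*V1 = M2*V2, solve for M2.
M2 = M1*V1 / V2
M2 = 1.85 * 186 / 1278
M2 = 344.1 / 1278
M2 = 0.26924883 mol/L, rounded to 4 dp:

0.2692 mol/L


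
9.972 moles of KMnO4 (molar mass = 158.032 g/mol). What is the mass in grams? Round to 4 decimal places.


mass = n * M
mass = 9.972 * 158.032
mass = 1575.895104 g, rounded to 4 dp:

1575.8951 g


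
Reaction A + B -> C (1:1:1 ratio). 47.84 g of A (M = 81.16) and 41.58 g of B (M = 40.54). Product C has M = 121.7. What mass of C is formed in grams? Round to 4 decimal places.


Find moles of each reactant; the smaller value is the limiting reagent in a 1:1:1 reaction, so moles_C equals moles of the limiter.
n_A = mass_A / M_A = 47.84 / 81.16 = 0.589453 mol
n_B = mass_B / M_B = 41.58 / 40.54 = 1.025654 mol
Limiting reagent: A (smaller), n_limiting = 0.589453 mol
mass_C = n_limiting * M_C = 0.589453 * 121.7
mass_C = 71.7364301 g, rounded to 4 dp:

71.7364 g


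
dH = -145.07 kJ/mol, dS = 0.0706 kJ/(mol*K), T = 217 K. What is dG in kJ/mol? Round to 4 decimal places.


Gibbs: dG = dH - T*dS (consistent units, dS already in kJ/(mol*K)).
T*dS = 217 * 0.0706 = 15.3202
dG = -145.07 - (15.3202)
dG = -160.3902 kJ/mol, rounded to 4 dp:

-160.3902 kJ/mol


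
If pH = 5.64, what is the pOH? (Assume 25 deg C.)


At 25 deg C, pH + pOH = 14.
pOH = 14 - pH = 14 - 5.64
pOH = 8.36:

8.36


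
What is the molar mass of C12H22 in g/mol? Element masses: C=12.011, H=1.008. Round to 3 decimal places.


M = sum(count * atomic_mass) over atoms.
M = 12*12.011 + 22*1.008
M = 144.132 + 22.176
M = 166.308 g/mol, rounded to 3 dp:

166.308 g/mol


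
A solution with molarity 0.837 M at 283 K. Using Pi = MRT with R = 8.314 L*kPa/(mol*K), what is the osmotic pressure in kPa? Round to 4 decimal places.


Osmotic pressure (van't Hoff): Pi = M*R*T.
RT = 8.314 * 283 = 2352.862
Pi = 0.837 * 2352.862
Pi = 1969.345494 kPa, rounded to 4 dp:

1969.3455 kPa


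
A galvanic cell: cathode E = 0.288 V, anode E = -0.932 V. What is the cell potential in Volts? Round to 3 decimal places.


Standard cell potential: E_cell = E_cathode - E_anode.
E_cell = 0.288 - (-0.932)
E_cell = 1.22 V, rounded to 3 dp:

1.220 V


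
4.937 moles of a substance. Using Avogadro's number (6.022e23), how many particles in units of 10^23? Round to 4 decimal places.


N = n * NA, then divide by 1e23 for the requested units.
N / 1e23 = n * 6.022
N / 1e23 = 4.937 * 6.022
N / 1e23 = 29.730614, rounded to 4 dp:

29.7306


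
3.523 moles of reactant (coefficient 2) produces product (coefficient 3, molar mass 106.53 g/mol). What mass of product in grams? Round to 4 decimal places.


Use the coefficient ratio to convert reactant moles to product moles, then multiply by the product's molar mass.
moles_P = moles_R * (coeff_P / coeff_R) = 3.523 * (3/2) = 5.2845
mass_P = moles_P * M_P = 5.2845 * 106.53
mass_P = 562.957785 g, rounded to 4 dp:

562.9578 g


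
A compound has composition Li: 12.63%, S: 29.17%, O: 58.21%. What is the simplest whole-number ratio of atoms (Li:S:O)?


Assume 100 g of compound, divide each mass% by atomic mass to get moles, then normalize by the smallest to get a raw atom ratio.
Moles per 100 g: Li: 12.63/6.941 = 1.8196, S: 29.17/32.065 = 0.9097, O: 58.21/15.999 = 3.6384
Raw ratio (divide by min = 0.9097): Li: 2.0, S: 1.0, O: 3.999
Multiply by 1 to clear fractions: Li: 2.0 ~= 2, S: 1.0 ~= 1, O: 3.999 ~= 4
Reduce by GCD to get the simplest whole-number ratio:

2:1:4


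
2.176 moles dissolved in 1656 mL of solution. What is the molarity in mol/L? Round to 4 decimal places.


Convert volume to liters: V_L = V_mL / 1000.
V_L = 1656 / 1000 = 1.656 L
M = n / V_L = 2.176 / 1.656
M = 1.31400966 mol/L, rounded to 4 dp:

1.3140 mol/L


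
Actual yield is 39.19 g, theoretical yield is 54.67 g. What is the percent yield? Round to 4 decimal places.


% yield = 100 * actual / theoretical
% yield = 100 * 39.19 / 54.67
% yield = 71.68465337 %, rounded to 4 dp:

71.6847 %


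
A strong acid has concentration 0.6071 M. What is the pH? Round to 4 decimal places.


A strong acid dissociates completely, so [H+] equals the given concentration.
pH = -log10([H+]) = -log10(0.6071)
pH = 0.21673977, rounded to 4 dp:

0.2167


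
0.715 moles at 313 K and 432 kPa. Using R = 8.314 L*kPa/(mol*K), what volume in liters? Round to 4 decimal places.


PV = nRT, solve for V = nRT / P.
nRT = 0.715 * 8.314 * 313 = 1860.6316
V = 1860.6316 / 432
V = 4.30701759 L, rounded to 4 dp:

4.3070 L


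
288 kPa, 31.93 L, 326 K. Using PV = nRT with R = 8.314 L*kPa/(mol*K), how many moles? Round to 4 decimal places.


PV = nRT, solve for n = PV / (RT).
PV = 288 * 31.93 = 9195.84
RT = 8.314 * 326 = 2710.364
n = 9195.84 / 2710.364
n = 3.39284318 mol, rounded to 4 dp:

3.3928 mol


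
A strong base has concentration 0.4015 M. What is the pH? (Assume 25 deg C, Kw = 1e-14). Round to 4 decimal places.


A strong base dissociates completely, so [OH-] equals the given concentration.
pOH = -log10([OH-]) = -log10(0.4015) = 0.396314
pH = 14 - pOH = 14 - 0.396314
pH = 13.603686, rounded to 4 dp:

13.6037


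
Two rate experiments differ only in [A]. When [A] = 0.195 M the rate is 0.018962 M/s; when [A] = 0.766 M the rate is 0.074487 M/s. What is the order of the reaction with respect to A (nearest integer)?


Rate is proportional to [A]^n, so rate2/rate1 = ([A]2/[A]1)^n. Take logs to solve for n.
rate2/rate1 = 0.074487 / 0.018962 = 3.9282
[A]2/[A]1 = 0.766 / 0.195 = 3.9282
n = ln(3.9282) / ln(3.9282) = 1.0
Nearest integer order:

1


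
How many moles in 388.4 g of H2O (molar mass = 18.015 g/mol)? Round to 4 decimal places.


n = mass / M
n = 388.4 / 18.015
n = 21.55981127 mol, rounded to 4 dp:

21.5598 mol


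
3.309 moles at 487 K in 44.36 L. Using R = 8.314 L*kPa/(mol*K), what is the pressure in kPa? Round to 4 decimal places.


PV = nRT, solve for P = nRT / V.
nRT = 3.309 * 8.314 * 487 = 13397.8697
P = 13397.8697 / 44.36
P = 302.02591749 kPa, rounded to 4 dp:

302.0259 kPa


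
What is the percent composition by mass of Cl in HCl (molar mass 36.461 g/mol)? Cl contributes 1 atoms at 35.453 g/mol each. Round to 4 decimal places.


pct = 100 * (n_elem * M_elem) / M_total
mass_contribution = 1 * 35.453 = 35.453 g/mol
pct = 100 * 35.453 / 36.461
pct = 97.23540221 %, rounded to 4 dp:

97.2354 %


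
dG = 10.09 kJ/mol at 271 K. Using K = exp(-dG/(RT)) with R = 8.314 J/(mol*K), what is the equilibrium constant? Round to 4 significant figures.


dG is in kJ/mol; multiply by 1000 to match R in J/(mol*K).
RT = 8.314 * 271 = 2253.094 J/mol
exponent = -dG*1000 / (RT) = -(10.09*1000) / 2253.094 = -4.4782863
K = exp(-4.4782863)
K = 0.011352852, rounded to 4 significant figures:

0.01135


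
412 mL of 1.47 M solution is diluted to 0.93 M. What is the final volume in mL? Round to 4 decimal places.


Dilution: M1*V1 = M2*V2, solve for V2.
V2 = M1*V1 / M2
V2 = 1.47 * 412 / 0.93
V2 = 605.64 / 0.93
V2 = 651.22580645 mL, rounded to 4 dp:

651.2258 mL


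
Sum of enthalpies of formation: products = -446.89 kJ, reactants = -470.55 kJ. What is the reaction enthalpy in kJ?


dH_rxn = sum(dH_f products) - sum(dH_f reactants)
dH_rxn = -446.89 - (-470.55)
dH_rxn = 23.66 kJ:

23.66 kJ


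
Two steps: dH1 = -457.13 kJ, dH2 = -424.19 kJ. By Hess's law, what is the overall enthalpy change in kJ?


Hess's law: enthalpy is a state function, so add the step enthalpies.
dH_total = dH1 + dH2 = -457.13 + (-424.19)
dH_total = -881.32 kJ:

-881.32 kJ


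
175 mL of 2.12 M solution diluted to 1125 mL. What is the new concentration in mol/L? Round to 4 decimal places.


Dilution: M1*V1 = M2*V2, solve for M2.
M2 = M1*V1 / V2
M2 = 2.12 * 175 / 1125
M2 = 371.0 / 1125
M2 = 0.32977778 mol/L, rounded to 4 dp:

0.3298 mol/L


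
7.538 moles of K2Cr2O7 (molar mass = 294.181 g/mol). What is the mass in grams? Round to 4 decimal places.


mass = n * M
mass = 7.538 * 294.181
mass = 2217.536378 g, rounded to 4 dp:

2217.5364 g


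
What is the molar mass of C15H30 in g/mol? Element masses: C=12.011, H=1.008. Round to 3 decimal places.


M = sum(count * atomic_mass) over atoms.
M = 15*12.011 + 30*1.008
M = 180.165 + 30.24
M = 210.405 g/mol, rounded to 3 dp:

210.405 g/mol


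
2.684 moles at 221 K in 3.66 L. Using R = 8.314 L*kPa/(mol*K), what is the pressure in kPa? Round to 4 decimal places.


PV = nRT, solve for P = nRT / V.
nRT = 2.684 * 8.314 * 221 = 4931.5655
P = 4931.5655 / 3.66
P = 1347.42226776 kPa, rounded to 4 dp:

1347.4223 kPa


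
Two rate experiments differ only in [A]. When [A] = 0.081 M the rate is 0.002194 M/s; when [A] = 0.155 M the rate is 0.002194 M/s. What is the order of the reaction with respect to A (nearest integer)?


Rate is proportional to [A]^n, so rate2/rate1 = ([A]2/[A]1)^n. Take logs to solve for n.
rate2/rate1 = 0.002194 / 0.002194 = 1.0
[A]2/[A]1 = 0.155 / 0.081 = 1.9136
n = ln(1.0) / ln(1.9136) = 0.0
Nearest integer order:

0


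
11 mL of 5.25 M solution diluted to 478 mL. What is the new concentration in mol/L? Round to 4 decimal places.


Dilution: M1*V1 = M2*V2, solve for M2.
M2 = M1*V1 / V2
M2 = 5.25 * 11 / 478
M2 = 57.75 / 478
M2 = 0.1208159 mol/L, rounded to 4 dp:

0.1208 mol/L


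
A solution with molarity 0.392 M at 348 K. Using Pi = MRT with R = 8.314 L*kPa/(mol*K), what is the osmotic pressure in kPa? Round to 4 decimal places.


Osmotic pressure (van't Hoff): Pi = M*R*T.
RT = 8.314 * 348 = 2893.272
Pi = 0.392 * 2893.272
Pi = 1134.162624 kPa, rounded to 4 dp:

1134.1626 kPa


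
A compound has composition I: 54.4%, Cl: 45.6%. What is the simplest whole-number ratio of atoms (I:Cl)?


Assume 100 g of compound, divide each mass% by atomic mass to get moles, then normalize by the smallest to get a raw atom ratio.
Moles per 100 g: I: 54.4/126.904 = 0.4287, Cl: 45.6/35.453 = 1.2862
Raw ratio (divide by min = 0.4287): I: 1.0, Cl: 3.0
Multiply by 1 to clear fractions: I: 1.0 ~= 1, Cl: 3.0 ~= 3
Reduce by GCD to get the simplest whole-number ratio:

1:3


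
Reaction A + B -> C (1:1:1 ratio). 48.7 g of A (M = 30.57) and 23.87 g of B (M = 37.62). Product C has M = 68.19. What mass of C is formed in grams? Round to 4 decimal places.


Find moles of each reactant; the smaller value is the limiting reagent in a 1:1:1 reaction, so moles_C equals moles of the limiter.
n_A = mass_A / M_A = 48.7 / 30.57 = 1.593065 mol
n_B = mass_B / M_B = 23.87 / 37.62 = 0.634503 mol
Limiting reagent: B (smaller), n_limiting = 0.634503 mol
mass_C = n_limiting * M_C = 0.634503 * 68.19
mass_C = 43.26675957 g, rounded to 4 dp:

43.2668 g


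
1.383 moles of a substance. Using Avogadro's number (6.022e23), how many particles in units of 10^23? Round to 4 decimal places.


N = n * NA, then divide by 1e23 for the requested units.
N / 1e23 = n * 6.022
N / 1e23 = 1.383 * 6.022
N / 1e23 = 8.328426, rounded to 4 dp:

8.3284


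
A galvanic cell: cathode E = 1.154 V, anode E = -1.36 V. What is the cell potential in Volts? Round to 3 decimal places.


Standard cell potential: E_cell = E_cathode - E_anode.
E_cell = 1.154 - (-1.36)
E_cell = 2.514 V, rounded to 3 dp:

2.514 V


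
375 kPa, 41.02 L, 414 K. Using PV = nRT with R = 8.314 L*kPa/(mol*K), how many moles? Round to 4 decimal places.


PV = nRT, solve for n = PV / (RT).
PV = 375 * 41.02 = 15382.5
RT = 8.314 * 414 = 3441.996
n = 15382.5 / 3441.996
n = 4.46906388 mol, rounded to 4 dp:

4.4691 mol


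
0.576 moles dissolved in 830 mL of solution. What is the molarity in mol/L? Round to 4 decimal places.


Convert volume to liters: V_L = V_mL / 1000.
V_L = 830 / 1000 = 0.83 L
M = n / V_L = 0.576 / 0.83
M = 0.6939759 mol/L, rounded to 4 dp:

0.6940 mol/L


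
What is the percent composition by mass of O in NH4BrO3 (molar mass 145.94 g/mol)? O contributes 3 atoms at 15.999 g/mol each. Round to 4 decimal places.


pct = 100 * (n_elem * M_elem) / M_total
mass_contribution = 3 * 15.999 = 47.997 g/mol
pct = 100 * 47.997 / 145.94
pct = 32.88817322 %, rounded to 4 dp:

32.8882 %


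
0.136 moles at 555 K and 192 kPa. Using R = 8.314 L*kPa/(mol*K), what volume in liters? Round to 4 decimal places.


PV = nRT, solve for V = nRT / P.
nRT = 0.136 * 8.314 * 555 = 627.5407
V = 627.5407 / 192
V = 3.26844115 L, rounded to 4 dp:

3.2684 L


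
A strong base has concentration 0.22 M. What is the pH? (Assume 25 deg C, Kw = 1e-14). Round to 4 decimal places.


A strong base dissociates completely, so [OH-] equals the given concentration.
pOH = -log10([OH-]) = -log10(0.22) = 0.657577
pH = 14 - pOH = 14 - 0.657577
pH = 13.342423, rounded to 4 dp:

13.3424


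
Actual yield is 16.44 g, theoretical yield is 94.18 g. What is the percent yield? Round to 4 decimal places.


% yield = 100 * actual / theoretical
% yield = 100 * 16.44 / 94.18
% yield = 17.45593544 %, rounded to 4 dp:

17.4559 %


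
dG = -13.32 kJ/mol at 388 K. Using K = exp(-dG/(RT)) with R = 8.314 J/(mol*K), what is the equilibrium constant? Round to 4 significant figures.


dG is in kJ/mol; multiply by 1000 to match R in J/(mol*K).
RT = 8.314 * 388 = 3225.832 J/mol
exponent = -dG*1000 / (RT) = -(-13.32*1000) / 3225.832 = 4.1291673
K = exp(4.1291673)
K = 62.126169, rounded to 4 significant figures:

62.13


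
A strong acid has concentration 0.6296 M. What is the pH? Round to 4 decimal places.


A strong acid dissociates completely, so [H+] equals the given concentration.
pH = -log10([H+]) = -log10(0.6296)
pH = 0.20093528, rounded to 4 dp:

0.2009


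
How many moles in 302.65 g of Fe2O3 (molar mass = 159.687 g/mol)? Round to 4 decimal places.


n = mass / M
n = 302.65 / 159.687
n = 1.89527012 mol, rounded to 4 dp:

1.8953 mol


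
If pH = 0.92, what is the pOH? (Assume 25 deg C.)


At 25 deg C, pH + pOH = 14.
pOH = 14 - pH = 14 - 0.92
pOH = 13.08:

13.08


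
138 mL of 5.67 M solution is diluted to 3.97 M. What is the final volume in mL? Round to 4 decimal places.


Dilution: M1*V1 = M2*V2, solve for V2.
V2 = M1*V1 / M2
V2 = 5.67 * 138 / 3.97
V2 = 782.46 / 3.97
V2 = 197.09319899 mL, rounded to 4 dp:

197.0932 mL


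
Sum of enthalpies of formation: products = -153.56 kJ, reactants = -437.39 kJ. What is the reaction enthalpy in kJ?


dH_rxn = sum(dH_f products) - sum(dH_f reactants)
dH_rxn = -153.56 - (-437.39)
dH_rxn = 283.83 kJ:

283.83 kJ


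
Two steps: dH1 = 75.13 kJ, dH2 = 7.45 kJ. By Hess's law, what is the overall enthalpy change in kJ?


Hess's law: enthalpy is a state function, so add the step enthalpies.
dH_total = dH1 + dH2 = 75.13 + (7.45)
dH_total = 82.58 kJ:

82.58 kJ


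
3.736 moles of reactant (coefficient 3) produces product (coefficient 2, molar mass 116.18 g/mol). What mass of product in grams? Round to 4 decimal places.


Use the coefficient ratio to convert reactant moles to product moles, then multiply by the product's molar mass.
moles_P = moles_R * (coeff_P / coeff_R) = 3.736 * (2/3) = 2.490667
mass_P = moles_P * M_P = 2.490667 * 116.18
mass_P = 289.36569206 g, rounded to 4 dp:

289.3657 g


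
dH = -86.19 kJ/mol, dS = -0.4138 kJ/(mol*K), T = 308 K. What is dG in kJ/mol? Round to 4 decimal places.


Gibbs: dG = dH - T*dS (consistent units, dS already in kJ/(mol*K)).
T*dS = 308 * -0.4138 = -127.4504
dG = -86.19 - (-127.4504)
dG = 41.2604 kJ/mol, rounded to 4 dp:

41.2604 kJ/mol


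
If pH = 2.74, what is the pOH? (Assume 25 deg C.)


At 25 deg C, pH + pOH = 14.
pOH = 14 - pH = 14 - 2.74
pOH = 11.26:

11.26


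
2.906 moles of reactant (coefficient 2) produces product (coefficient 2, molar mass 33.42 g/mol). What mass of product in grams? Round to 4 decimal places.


Use the coefficient ratio to convert reactant moles to product moles, then multiply by the product's molar mass.
moles_P = moles_R * (coeff_P / coeff_R) = 2.906 * (2/2) = 2.906
mass_P = moles_P * M_P = 2.906 * 33.42
mass_P = 97.11852 g, rounded to 4 dp:

97.1185 g


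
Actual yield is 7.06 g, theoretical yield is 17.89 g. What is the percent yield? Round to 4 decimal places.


% yield = 100 * actual / theoretical
% yield = 100 * 7.06 / 17.89
% yield = 39.46338737 %, rounded to 4 dp:

39.4634 %


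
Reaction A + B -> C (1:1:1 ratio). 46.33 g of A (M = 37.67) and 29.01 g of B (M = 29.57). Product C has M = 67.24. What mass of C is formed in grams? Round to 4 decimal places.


Find moles of each reactant; the smaller value is the limiting reagent in a 1:1:1 reaction, so moles_C equals moles of the limiter.
n_A = mass_A / M_A = 46.33 / 37.67 = 1.229891 mol
n_B = mass_B / M_B = 29.01 / 29.57 = 0.981062 mol
Limiting reagent: B (smaller), n_limiting = 0.981062 mol
mass_C = n_limiting * M_C = 0.981062 * 67.24
mass_C = 65.96660888 g, rounded to 4 dp:

65.9666 g


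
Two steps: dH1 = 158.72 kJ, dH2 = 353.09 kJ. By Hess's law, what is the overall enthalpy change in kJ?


Hess's law: enthalpy is a state function, so add the step enthalpies.
dH_total = dH1 + dH2 = 158.72 + (353.09)
dH_total = 511.81 kJ:

511.81 kJ


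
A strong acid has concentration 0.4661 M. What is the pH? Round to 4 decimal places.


A strong acid dissociates completely, so [H+] equals the given concentration.
pH = -log10([H+]) = -log10(0.4661)
pH = 0.3315209, rounded to 4 dp:

0.3315


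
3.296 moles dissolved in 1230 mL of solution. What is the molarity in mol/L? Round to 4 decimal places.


Convert volume to liters: V_L = V_mL / 1000.
V_L = 1230 / 1000 = 1.23 L
M = n / V_L = 3.296 / 1.23
M = 2.6796748 mol/L, rounded to 4 dp:

2.6797 mol/L


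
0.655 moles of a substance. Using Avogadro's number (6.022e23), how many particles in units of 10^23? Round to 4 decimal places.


N = n * NA, then divide by 1e23 for the requested units.
N / 1e23 = n * 6.022
N / 1e23 = 0.655 * 6.022
N / 1e23 = 3.94441, rounded to 4 dp:

3.9444


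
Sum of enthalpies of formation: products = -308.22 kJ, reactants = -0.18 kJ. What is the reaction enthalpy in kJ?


dH_rxn = sum(dH_f products) - sum(dH_f reactants)
dH_rxn = -308.22 - (-0.18)
dH_rxn = -308.04 kJ:

-308.04 kJ


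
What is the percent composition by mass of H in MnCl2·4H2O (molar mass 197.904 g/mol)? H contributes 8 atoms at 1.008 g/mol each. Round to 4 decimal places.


pct = 100 * (n_elem * M_elem) / M_total
mass_contribution = 8 * 1.008 = 8.064 g/mol
pct = 100 * 8.064 / 197.904
pct = 4.07470289 %, rounded to 4 dp:

4.0747 %
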